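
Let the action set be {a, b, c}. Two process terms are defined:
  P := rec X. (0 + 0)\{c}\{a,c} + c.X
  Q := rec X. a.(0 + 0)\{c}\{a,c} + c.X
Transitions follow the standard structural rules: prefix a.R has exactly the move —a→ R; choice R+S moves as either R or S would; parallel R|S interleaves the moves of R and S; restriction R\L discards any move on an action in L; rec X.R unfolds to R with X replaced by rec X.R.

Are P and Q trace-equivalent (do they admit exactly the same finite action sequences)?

NO — witness ⟨a⟩

P's transition system — 1 states:
  u0 = rec X. (0 + 0)\{c}\{a,c} + c.X has moves --c--▸ u0
Q's transition system — 2 states:
  v0 = rec X. a.(0 + 0)\{c}\{a,c} + c.X has moves --a--▸ v1, --c--▸ v0
  v1 = (0 + 0)\{c}\{a,c} has moves ∅
Trace ⟨a⟩ through Q, begin at {v0}:
  after a @ step 1: {v1}
  Q completes σ.
Trace ⟨a⟩ through P, begin at {u0}:
  after a @ step 1: no successor for P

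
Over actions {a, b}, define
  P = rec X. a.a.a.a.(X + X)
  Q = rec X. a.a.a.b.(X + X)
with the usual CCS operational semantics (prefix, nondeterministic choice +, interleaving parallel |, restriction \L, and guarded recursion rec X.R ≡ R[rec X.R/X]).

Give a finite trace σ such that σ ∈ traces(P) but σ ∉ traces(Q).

aaaa

Reachable graph of P (5 states):
  p0 = rec X. a.a.a.a.(X + X) :: -a-> p1
  p1 = a.a.a.((rec X. a.a.a.a.(X + X)) + (rec X. a.a.a.a.(X + X))) :: -a-> p2
  p2 = a.a.((rec X. a.a.a.a.(X + X)) + (rec X. a.a.a.a.(X + X))) :: -a-> p3
  p3 = a.((rec X. a.a.a.a.(X + X)) + (rec X. a.a.a.a.(X + X))) :: -a-> p4
  p4 = (rec X. a.a.a.a.(X + X)) + (rec X. a.a.a.a.(X + X)) :: -a-> p1
Reachable graph of Q (5 states):
  q0 = rec X. a.a.a.b.(X + X) :: -a-> q1
  q1 = a.a.b.((rec X. a.a.a.b.(X + X)) + (rec X. a.a.a.b.(X + X))) :: -a-> q2
  q2 = a.b.((rec X. a.a.a.b.(X + X)) + (rec X. a.a.a.b.(X + X))) :: -a-> q3
  q3 = b.((rec X. a.a.a.b.(X + X)) + (rec X. a.a.a.b.(X + X))) :: -b-> q4
  q4 = (rec X. a.a.a.b.(X + X)) + (rec X. a.a.a.b.(X + X)) :: -a-> q1
Executing aaaa from P (initial set {p0}):
  step 1 (a): {p1}
  step 2 (a): {p2}
  step 3 (a): {p3}
  step 4 (a): {p4}
  ✓ P
Executing aaaa from Q (initial set {q0}):
  step 1 (a): {q1}
  step 2 (a): {q2}
  step 3 (a): {q3}
  step 4 (a): ∅ (Q stuck)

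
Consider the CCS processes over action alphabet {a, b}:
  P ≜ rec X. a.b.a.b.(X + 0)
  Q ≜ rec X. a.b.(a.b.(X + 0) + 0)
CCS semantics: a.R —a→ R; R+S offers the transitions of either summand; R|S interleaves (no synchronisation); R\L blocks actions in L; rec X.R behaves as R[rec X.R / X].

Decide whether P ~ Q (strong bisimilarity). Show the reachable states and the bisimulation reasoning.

P ~ Q

LTS(P): 5 reachable states
  m0 = rec X. a.b.a.b.(X + 0) :: ··a··> m1
  m1 = b.a.b.((rec X. a.b.a.b.(X + 0)) + 0) :: ··b··> m2
  m2 = a.b.((rec X. a.b.a.b.(X + 0)) + 0) :: ··a··> m3
  m3 = b.((rec X. a.b.a.b.(X + 0)) + 0) :: ··b··> m4
  m4 = (rec X. a.b.a.b.(X + 0)) + 0 :: ··a··> m1
LTS(Q): 5 reachable states
  n0 = rec X. a.b.(a.b.(X + 0) + 0) :: ··a··> n1
  n1 = b.(a.b.((rec X. a.b.(a.b.(X + 0) + 0)) + 0) + 0) :: ··b··> n2
  n2 = a.b.((rec X. a.b.(a.b.(X + 0) + 0)) + 0) + 0 :: ··a··> n3
  n3 = b.((rec X. a.b.(a.b.(X + 0) + 0)) + 0) :: ··b··> n4
  n4 = (rec X. a.b.(a.b.(X + 0) + 0)) + 0 :: ··a··> n1
Coarsest stable partition (strong bisimilarity classes):
  B0 = {m0, m2, m4, n0, n2, n4}
  B1 = {m1, m3, n1, n3}
m0 ∈ B0, n0 ∈ B0 → same block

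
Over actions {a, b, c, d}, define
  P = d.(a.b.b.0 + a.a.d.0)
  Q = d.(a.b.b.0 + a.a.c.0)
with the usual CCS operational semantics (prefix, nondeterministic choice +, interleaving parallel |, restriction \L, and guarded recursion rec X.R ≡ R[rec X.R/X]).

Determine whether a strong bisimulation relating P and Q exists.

LTS(P): 7 reachable states
  p0 = d.(a.b.b.0 + a.a.d.0) → --d--▸ p1
  p1 = a.b.b.0 + a.a.d.0 → --a--▸ p2, --a--▸ p3
  p2 = a.d.0 → --a--▸ p4
  p3 = b.b.0 → --b--▸ p5
  p4 = d.0 → --d--▸ p6
  p5 = b.0 → --b--▸ p6
  p6 = 0 → ∅
LTS(Q): 7 reachable states
  q0 = d.(a.b.b.0 + a.a.c.0) → --d--▸ q1
  q1 = a.b.b.0 + a.a.c.0 → --a--▸ q2, --a--▸ q3
  q2 = a.c.0 → --a--▸ q4
  q3 = b.b.0 → --b--▸ q5
  q4 = c.0 → --c--▸ q6
  q5 = b.0 → --b--▸ q6
  q6 = 0 → ∅
Partition-refinement fixed point:
  B0 = {p0}
  B1 = {p1}
  B2 = {p3, q3}
  B3 = {p5, q5}
  B4 = {p6, q6}
  B5 = {p2}
  B6 = {p4}
  B7 = {q0}
  B8 = {q1}
  B9 = {q2}
  B10 = {q4}
p0 ∈ B0, q0 ∈ B7 → different blocks

NO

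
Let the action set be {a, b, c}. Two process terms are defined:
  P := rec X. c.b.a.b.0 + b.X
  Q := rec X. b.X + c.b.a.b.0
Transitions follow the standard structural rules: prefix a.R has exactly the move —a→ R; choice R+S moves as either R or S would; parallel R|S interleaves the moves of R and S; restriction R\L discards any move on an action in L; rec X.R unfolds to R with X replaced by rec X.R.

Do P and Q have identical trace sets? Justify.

LTS(P): 5 reachable states
  m0 = rec X. c.b.a.b.0 + b.X has moves —b→ m0, —c→ m1
  m1 = b.a.b.0 has moves —b→ m2
  m2 = a.b.0 has moves —a→ m3
  m3 = b.0 has moves —b→ m4
  m4 = 0 has moves stopped
LTS(Q): 5 reachable states
  n0 = rec X. b.X + c.b.a.b.0 has moves —b→ n0, —c→ n1
  n1 = b.a.b.0 has moves —b→ n2
  n2 = a.b.0 has moves —a→ n3
  n3 = b.0 has moves —b→ n4
  n4 = 0 has moves stopped
Partition-refinement fixed point:
  B0 = {m0, n0}
  B1 = {m1, n1}
  B2 = {m2, n2}
  B3 = {m3, n3}
  B4 = {m4, n4}
m0 ∈ B0, n0 ∈ B0 → same block
Bisimilar ⇒ trace-equivalent.

trace-equivalent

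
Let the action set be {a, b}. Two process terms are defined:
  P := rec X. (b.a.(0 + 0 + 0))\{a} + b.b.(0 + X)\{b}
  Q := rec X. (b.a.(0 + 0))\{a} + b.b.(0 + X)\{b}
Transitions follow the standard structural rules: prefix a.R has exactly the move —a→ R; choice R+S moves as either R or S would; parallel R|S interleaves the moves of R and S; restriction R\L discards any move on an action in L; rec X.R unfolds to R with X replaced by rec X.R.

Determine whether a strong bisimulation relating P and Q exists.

YES

LTS(P): 4 reachable states
  p0 = rec X. (b.a.(0 + 0 + 0))\{a} + b.b.(0 + X)\{b} has moves --b--▸ p1, --b--▸ p2
  p1 = (a.(0 + 0 + 0))\{a} has moves deadlocked
  p2 = b.(0 + (rec X. (b.a.(0 + 0 + 0))\{a} + b.b.(0 + X)\{b}))\{b} has moves --b--▸ p3
  p3 = (0 + (rec X. (b.a.(0 + 0 + 0))\{a} + b.b.(0 + X)\{b}))\{b} has moves deadlocked
LTS(Q): 4 reachable states
  q0 = rec X. (b.a.(0 + 0))\{a} + b.b.(0 + X)\{b} has moves --b--▸ q1, --b--▸ q2
  q1 = (a.(0 + 0))\{a} has moves deadlocked
  q2 = b.(0 + (rec X. (b.a.(0 + 0))\{a} + b.b.(0 + X)\{b}))\{b} has moves --b--▸ q3
  q3 = (0 + (rec X. (b.a.(0 + 0))\{a} + b.b.(0 + X)\{b}))\{b} has moves deadlocked
Coarsest stable partition (strong bisimilarity classes):
  B0 = {p0, q0}
  B1 = {p1, p3, q1, q3}
  B2 = {p2, q2}
p0 ∈ B0, q0 ∈ B0 → same block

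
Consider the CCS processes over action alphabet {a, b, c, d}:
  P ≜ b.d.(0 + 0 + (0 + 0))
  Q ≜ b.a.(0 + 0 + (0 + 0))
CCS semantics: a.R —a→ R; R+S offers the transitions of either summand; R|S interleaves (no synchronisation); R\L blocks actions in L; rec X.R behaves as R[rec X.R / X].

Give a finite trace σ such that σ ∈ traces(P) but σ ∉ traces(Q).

Reachable graph of P (3 states):
  s0 = b.d.(0 + 0 + (0 + 0)) :: =b=> s1
  s1 = d.(0 + 0 + (0 + 0)) :: =d=> s2
  s2 = 0 + 0 + (0 + 0) :: (no moves)
Reachable graph of Q (3 states):
  t0 = b.a.(0 + 0 + (0 + 0)) :: =b=> t1
  t1 = a.(0 + 0 + (0 + 0)) :: =a=> t2
  t2 = 0 + 0 + (0 + 0) :: (no moves)
Trace ⟨bd⟩ through P, begin at {s0}:
  after b @ step 1: {s1}
  after d @ step 2: {s2}
  — P admits the full trace.
Trace ⟨bd⟩ through Q, begin at {t0}:
  after b @ step 1: {t1}
  after d @ step 2: ∅  — Q cannot continue

bd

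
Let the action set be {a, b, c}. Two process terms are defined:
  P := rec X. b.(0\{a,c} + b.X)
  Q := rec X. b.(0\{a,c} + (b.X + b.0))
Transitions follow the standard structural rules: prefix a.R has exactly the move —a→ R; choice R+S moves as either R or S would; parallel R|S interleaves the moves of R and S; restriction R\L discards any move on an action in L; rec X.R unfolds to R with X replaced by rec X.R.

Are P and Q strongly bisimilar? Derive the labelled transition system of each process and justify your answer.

LTS(P): 2 reachable states
  s0 = rec X. b.(0\{a,c} + b.X) → —b→ s1
  s1 = 0\{a,c} + b.(rec X. b.(0\{a,c} + b.X)) → —b→ s0
LTS(Q): 3 reachable states
  t0 = rec X. b.(0\{a,c} + (b.X + b.0)) → —b→ t1
  t1 = 0\{a,c} + (b.(rec X. b.(0\{a,c} + (b.X + b.0))) + b.0) → —b→ t0, —b→ t2
  t2 = 0 → ·
Coarsest stable partition (strong bisimilarity classes):
  B0 = {s0, s1}
  B1 = {t0}
  B2 = {t1}
  B3 = {t2}
s0 ∈ B0, t0 ∈ B1 → different blocks

not bisimilar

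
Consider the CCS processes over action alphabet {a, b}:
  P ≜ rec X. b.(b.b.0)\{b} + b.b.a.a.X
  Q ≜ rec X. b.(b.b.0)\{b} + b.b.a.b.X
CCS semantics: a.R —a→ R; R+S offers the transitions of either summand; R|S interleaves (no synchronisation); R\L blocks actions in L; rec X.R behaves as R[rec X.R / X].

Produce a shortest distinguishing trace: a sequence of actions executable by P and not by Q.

P's transition system — 5 states:
  m0 = rec X. b.(b.b.0)\{b} + b.b.a.a.X has moves —b→ m1, —b→ m2
  m1 = (b.b.0)\{b} has moves (no moves)
  m2 = b.a.a.(rec X. b.(b.b.0)\{b} + b.b.a.a.X) has moves —b→ m3
  m3 = a.a.(rec X. b.(b.b.0)\{b} + b.b.a.a.X) has moves —a→ m4
  m4 = a.(rec X. b.(b.b.0)\{b} + b.b.a.a.X) has moves —a→ m0
Q's transition system — 5 states:
  n0 = rec X. b.(b.b.0)\{b} + b.b.a.b.X has moves —b→ n1, —b→ n2
  n1 = (b.b.0)\{b} has moves (no moves)
  n2 = b.a.b.(rec X. b.(b.b.0)\{b} + b.b.a.b.X) has moves —b→ n3
  n3 = a.b.(rec X. b.(b.b.0)\{b} + b.b.a.b.X) has moves —a→ n4
  n4 = b.(rec X. b.(b.b.0)\{b} + b.b.a.b.X) has moves —b→ n0
Executing bbaa from P (initial set {m0}):
  after b @ step 1: {m1, m2}
  after b @ step 2: {m3}
  after a @ step 3: {m4}
  after a @ step 4: {m0}
  — P admits the full trace.
Executing bbaa from Q (initial set {n0}):
  after b @ step 1: {n1, n2}
  after b @ step 2: {n3}
  after a @ step 3: {n4}
  after a @ step 4: ∅  — Q cannot continue

bbaa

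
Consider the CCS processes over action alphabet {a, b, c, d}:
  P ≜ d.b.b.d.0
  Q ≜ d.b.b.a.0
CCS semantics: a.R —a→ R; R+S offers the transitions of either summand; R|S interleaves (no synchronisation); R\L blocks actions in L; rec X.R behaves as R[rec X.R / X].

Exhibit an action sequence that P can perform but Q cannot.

LTS(P): 5 reachable states
  u0 = d.b.b.d.0 :: —d→ u1
  u1 = b.b.d.0 :: —b→ u2
  u2 = b.d.0 :: —b→ u3
  u3 = d.0 :: —d→ u4
  u4 = 0 :: stopped
LTS(Q): 5 reachable states
  v0 = d.b.b.a.0 :: —d→ v1
  v1 = b.b.a.0 :: —b→ v2
  v2 = b.a.0 :: —b→ v3
  v3 = a.0 :: —a→ v4
  v4 = 0 :: stopped
Trace ⟨dbbd⟩ through P, begin at {u0}:
  [1] d ⇒ {u1}
  [2] b ⇒ {u2}
  [3] b ⇒ {u3}
  [4] d ⇒ {u4}
  P completes σ.
Trace ⟨dbbd⟩ through Q, begin at {v0}:
  [1] d ⇒ {v1}
  [2] b ⇒ {v2}
  [3] b ⇒ {v3}
  [4] d ⇒ no successor for Q

dbbd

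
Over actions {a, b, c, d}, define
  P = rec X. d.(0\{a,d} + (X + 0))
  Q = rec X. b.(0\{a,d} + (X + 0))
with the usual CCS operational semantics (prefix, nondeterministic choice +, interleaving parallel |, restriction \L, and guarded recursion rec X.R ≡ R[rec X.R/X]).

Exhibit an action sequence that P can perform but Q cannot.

d

P's transition system — 2 states:
  m0 = rec X. d.(0\{a,d} + (X + 0)) | —d→ m1
  m1 = 0\{a,d} + ((rec X. d.(0\{a,d} + (X + 0))) + 0) | —d→ m1
Q's transition system — 2 states:
  n0 = rec X. b.(0\{a,d} + (X + 0)) | —b→ n1
  n1 = 0\{a,d} + ((rec X. b.(0\{a,d} + (X + 0))) + 0) | —b→ n1
Executing d from P (initial set {m0}):
  step 1 (d): {m1}
  ✓ P
Executing d from Q (initial set {n0}):
  step 1 (d): ∅ (Q stuck)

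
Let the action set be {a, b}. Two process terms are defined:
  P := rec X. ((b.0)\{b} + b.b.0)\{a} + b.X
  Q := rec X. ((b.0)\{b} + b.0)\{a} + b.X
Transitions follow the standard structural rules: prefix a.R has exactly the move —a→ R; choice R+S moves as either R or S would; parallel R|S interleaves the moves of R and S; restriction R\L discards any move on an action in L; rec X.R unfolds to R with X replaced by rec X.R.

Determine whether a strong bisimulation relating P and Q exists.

LTS(P): 3 reachable states
  s0 = rec X. ((b.0)\{b} + b.b.0)\{a} + b.X → -b-> s0, -b-> s1
  s1 = (b.0)\{a} → -b-> s2
  s2 = 0\{a} → stopped
LTS(Q): 2 reachable states
  t0 = rec X. ((b.0)\{b} + b.0)\{a} + b.X → -b-> t0, -b-> t1
  t1 = 0\{a} → stopped
Partition-refinement fixed point:
  B0 = {s0}
  B1 = {s1}
  B2 = {s2, t1}
  B3 = {t0}
s0 ∈ B0, t0 ∈ B3 → different blocks

not bisimilar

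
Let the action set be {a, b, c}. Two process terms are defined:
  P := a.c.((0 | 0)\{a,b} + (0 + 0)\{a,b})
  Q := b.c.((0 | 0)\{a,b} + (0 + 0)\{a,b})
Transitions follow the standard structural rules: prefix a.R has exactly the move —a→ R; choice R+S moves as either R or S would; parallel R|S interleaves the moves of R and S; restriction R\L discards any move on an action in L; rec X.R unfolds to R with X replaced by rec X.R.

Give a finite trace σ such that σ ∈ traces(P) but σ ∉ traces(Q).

a

Reachable graph of P (3 states):
  m0 = a.c.((0 | 0)\{a,b} + (0 + 0)\{a,b}) ⊢ =a=> m1
  m1 = c.((0 | 0)\{a,b} + (0 + 0)\{a,b}) ⊢ =c=> m2
  m2 = (0 | 0)\{a,b} + (0 + 0)\{a,b} ⊢ stopped
Reachable graph of Q (3 states):
  n0 = b.c.((0 | 0)\{a,b} + (0 + 0)\{a,b}) ⊢ =b=> n1
  n1 = c.((0 | 0)\{a,b} + (0 + 0)\{a,b}) ⊢ =c=> n2
  n2 = (0 | 0)\{a,b} + (0 + 0)\{a,b} ⊢ stopped
Run σ = ⟨a⟩ on P: start {m0}
  step 1 (a): {m1}
  — P admits the full trace.
Run σ = ⟨a⟩ on Q: start {n0}
  step 1 (a): no successor for Q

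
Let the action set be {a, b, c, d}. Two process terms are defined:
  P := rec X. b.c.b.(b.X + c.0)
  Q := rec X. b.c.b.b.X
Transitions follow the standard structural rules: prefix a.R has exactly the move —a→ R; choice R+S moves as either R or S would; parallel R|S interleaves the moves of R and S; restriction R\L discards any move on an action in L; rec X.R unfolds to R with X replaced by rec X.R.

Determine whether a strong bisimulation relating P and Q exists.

LTS(P): 5 reachable states
  m0 = rec X. b.c.b.(b.X + c.0) ⊢ ··b··> m1
  m1 = c.b.(b.(rec X. b.c.b.(b.X + c.0)) + c.0) ⊢ ··c··> m2
  m2 = b.(b.(rec X. b.c.b.(b.X + c.0)) + c.0) ⊢ ··b··> m3
  m3 = b.(rec X. b.c.b.(b.X + c.0)) + c.0 ⊢ ··b··> m0, ··c··> m4
  m4 = 0 ⊢ stopped
LTS(Q): 4 reachable states
  n0 = rec X. b.c.b.b.X ⊢ ··b··> n1
  n1 = c.b.b.(rec X. b.c.b.b.X) ⊢ ··c··> n2
  n2 = b.b.(rec X. b.c.b.b.X) ⊢ ··b··> n3
  n3 = b.(rec X. b.c.b.b.X) ⊢ ··b··> n0
Coarsest stable partition (strong bisimilarity classes):
  B0 = {m0}
  B1 = {m1}
  B2 = {m2}
  B3 = {m3}
  B4 = {m4}
  B5 = {n0}
  B6 = {n1}
  B7 = {n2}
  B8 = {n3}
m0 ∈ B0, n0 ∈ B5 → different blocks

P ≁ Q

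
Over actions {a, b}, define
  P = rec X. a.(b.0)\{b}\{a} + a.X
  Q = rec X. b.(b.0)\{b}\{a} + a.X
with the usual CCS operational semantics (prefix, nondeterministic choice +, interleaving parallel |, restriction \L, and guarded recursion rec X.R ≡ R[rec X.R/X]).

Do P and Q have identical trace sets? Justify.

LTS(P): 2 reachable states
  p0 = rec X. a.(b.0)\{b}\{a} + a.X → -a-> p0, -a-> p1
  p1 = (b.0)\{b}\{a} → ∅
LTS(Q): 2 reachable states
  q0 = rec X. b.(b.0)\{b}\{a} + a.X → -a-> q0, -b-> q1
  q1 = (b.0)\{b}\{a} → ∅
Executing b from Q (initial set {q0}):
  after b @ step 1: {q1}
  — Q admits the full trace.
Executing b from P (initial set {p0}):
  after b @ step 1: ∅  — P cannot continue

trace-distinct — witness ⟨b⟩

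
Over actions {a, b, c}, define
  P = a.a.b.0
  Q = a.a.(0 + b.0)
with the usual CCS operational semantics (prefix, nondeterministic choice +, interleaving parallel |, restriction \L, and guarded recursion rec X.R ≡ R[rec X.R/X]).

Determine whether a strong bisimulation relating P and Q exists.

Reachable graph of P (4 states):
  p0 = a.a.b.0 has moves =a=> p1
  p1 = a.b.0 has moves =a=> p2
  p2 = b.0 has moves =b=> p3
  p3 = 0 has moves stopped
Reachable graph of Q (4 states):
  q0 = a.a.(0 + b.0) has moves =a=> q1
  q1 = a.(0 + b.0) has moves =a=> q2
  q2 = 0 + b.0 has moves =b=> q3
  q3 = 0 has moves stopped
Bisimilarity quotient blocks:
  B0 = {p0, q0}
  B1 = {p1, q1}
  B2 = {p2, q2}
  B3 = {p3, q3}
p0 ∈ B0, q0 ∈ B0 → same block

YES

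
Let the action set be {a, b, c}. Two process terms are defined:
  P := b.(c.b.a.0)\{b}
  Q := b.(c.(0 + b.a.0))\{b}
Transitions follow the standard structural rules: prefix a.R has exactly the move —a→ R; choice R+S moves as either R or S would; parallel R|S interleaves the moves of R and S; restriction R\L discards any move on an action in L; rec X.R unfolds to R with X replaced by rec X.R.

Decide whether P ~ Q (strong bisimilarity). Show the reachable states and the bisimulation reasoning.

P's transition system — 3 states:
  s0 = b.(c.b.a.0)\{b} → -b-> s1
  s1 = (c.b.a.0)\{b} → -c-> s2
  s2 = (b.a.0)\{b} → stopped
Q's transition system — 3 states:
  t0 = b.(c.(0 + b.a.0))\{b} → -b-> t1
  t1 = (c.(0 + b.a.0))\{b} → -c-> t2
  t2 = (0 + b.a.0)\{b} → stopped
Partition-refinement fixed point:
  B0 = {s0, t0}
  B1 = {s1, t1}
  B2 = {s2, t2}
s0 ∈ B0, t0 ∈ B0 → same block

YES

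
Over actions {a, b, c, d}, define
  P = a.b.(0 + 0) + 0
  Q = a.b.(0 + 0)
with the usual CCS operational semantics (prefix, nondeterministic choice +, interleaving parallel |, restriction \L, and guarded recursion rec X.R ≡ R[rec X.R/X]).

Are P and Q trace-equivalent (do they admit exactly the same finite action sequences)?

traces(P) = traces(Q)

P's transition system — 3 states:
  s0 = a.b.(0 + 0) + 0 | -a-> s1
  s1 = b.(0 + 0) | -b-> s2
  s2 = 0 + 0 | stopped
Q's transition system — 3 states:
  t0 = a.b.(0 + 0) | -a-> t1
  t1 = b.(0 + 0) | -b-> t2
  t2 = 0 + 0 | stopped
Coarsest stable partition (strong bisimilarity classes):
  B0 = {s0, t0}
  B1 = {s1, t1}
  B2 = {s2, t2}
s0 ∈ B0, t0 ∈ B0 → same block
Bisimilar ⇒ trace-equivalent.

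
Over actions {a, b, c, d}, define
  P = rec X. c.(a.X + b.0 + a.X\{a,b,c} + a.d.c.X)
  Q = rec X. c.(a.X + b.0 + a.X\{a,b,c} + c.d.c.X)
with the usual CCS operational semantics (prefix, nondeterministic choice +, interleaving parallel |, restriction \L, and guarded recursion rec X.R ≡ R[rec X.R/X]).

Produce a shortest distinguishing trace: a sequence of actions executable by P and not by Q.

LTS(P): 6 reachable states
  p0 = rec X. c.(a.X + b.0 + a.X\{a,b,c} + a.d.c.X) → —c→ p1
  p1 = a.(rec X. c.(a.X + b.0 + a.X\{a,b,c} + a.d.c.X)) + b.0 + a.(rec X. c.(a.X + b.0 + a.X\{a,b,c} + a.d.c.X))\{a,b,c} + a.d.c.(rec X. c.(a.X + b.0 + a.X\{a,b,c} + a.d.c.X)) → —a→ p0, —a→ p2, —a→ p3, —b→ p4
  p2 = (rec X. c.(a.X + b.0 + a.X\{a,b,c} + a.d.c.X))\{a,b,c} → ∅
  p3 = d.c.(rec X. c.(a.X + b.0 + a.X\{a,b,c} + a.d.c.X)) → —d→ p5
  p4 = 0 → ∅
  p5 = c.(rec X. c.(a.X + b.0 + a.X\{a,b,c} + a.d.c.X)) → —c→ p0
LTS(Q): 6 reachable states
  q0 = rec X. c.(a.X + b.0 + a.X\{a,b,c} + c.d.c.X) → —c→ q1
  q1 = a.(rec X. c.(a.X + b.0 + a.X\{a,b,c} + c.d.c.X)) + b.0 + a.(rec X. c.(a.X + b.0 + a.X\{a,b,c} + c.d.c.X))\{a,b,c} + c.d.c.(rec X. c.(a.X + b.0 + a.X\{a,b,c} + c.d.c.X)) → —a→ q0, —a→ q2, —b→ q3, —c→ q4
  q2 = (rec X. c.(a.X + b.0 + a.X\{a,b,c} + c.d.c.X))\{a,b,c} → ∅
  q3 = 0 → ∅
  q4 = d.c.(rec X. c.(a.X + b.0 + a.X\{a,b,c} + c.d.c.X)) → —d→ q5
  q5 = c.(rec X. c.(a.X + b.0 + a.X\{a,b,c} + c.d.c.X)) → —c→ q0
Executing cad from P (initial set {p0}):
  after c @ step 1: {p1}
  after a @ step 2: {p0, p2, p3}
  after d @ step 3: {p5}
  ✓ P
Executing cad from Q (initial set {q0}):
  after c @ step 1: {q1}
  after a @ step 2: {q0, q2}
  after d @ step 3: no successor for Q

cad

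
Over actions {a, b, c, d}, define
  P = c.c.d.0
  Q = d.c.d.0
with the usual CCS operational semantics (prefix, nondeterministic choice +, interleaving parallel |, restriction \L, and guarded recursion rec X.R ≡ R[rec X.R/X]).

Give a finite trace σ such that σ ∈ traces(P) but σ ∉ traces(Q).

P's transition system — 4 states:
  p0 = c.c.d.0 | =c=> p1
  p1 = c.d.0 | =c=> p2
  p2 = d.0 | =d=> p3
  p3 = 0 | deadlocked
Q's transition system — 4 states:
  q0 = d.c.d.0 | =d=> q1
  q1 = c.d.0 | =c=> q2
  q2 = d.0 | =d=> q3
  q3 = 0 | deadlocked
Executing c from P (initial set {p0}):
  after c @ step 1: {p1}
  P completes σ.
Executing c from Q (initial set {q0}):
  after c @ step 1: ∅ (Q stuck)

c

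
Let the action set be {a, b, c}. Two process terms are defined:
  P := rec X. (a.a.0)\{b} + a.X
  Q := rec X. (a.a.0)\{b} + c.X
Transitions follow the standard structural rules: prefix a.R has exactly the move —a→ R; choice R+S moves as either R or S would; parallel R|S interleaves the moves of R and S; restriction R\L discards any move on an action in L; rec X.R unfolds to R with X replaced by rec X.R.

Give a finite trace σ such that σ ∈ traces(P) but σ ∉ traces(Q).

LTS(P): 3 reachable states
  u0 = rec X. (a.a.0)\{b} + a.X → --a--▸ u0, --a--▸ u1
  u1 = (a.0)\{b} → --a--▸ u2
  u2 = 0\{b} → ·
LTS(Q): 3 reachable states
  v0 = rec X. (a.a.0)\{b} + c.X → --a--▸ v1, --c--▸ v0
  v1 = (a.0)\{b} → --a--▸ v2
  v2 = 0\{b} → ·
Executing aaa from P (initial set {u0}):
  step 1 (a): {u0, u1}
  step 2 (a): {u0, u1, u2}
  step 3 (a): {u0, u1, u2}
  P completes σ.
Executing aaa from Q (initial set {v0}):
  step 1 (a): {v1}
  step 2 (a): {v2}
  step 3 (a): ∅ (Q stuck)

aaa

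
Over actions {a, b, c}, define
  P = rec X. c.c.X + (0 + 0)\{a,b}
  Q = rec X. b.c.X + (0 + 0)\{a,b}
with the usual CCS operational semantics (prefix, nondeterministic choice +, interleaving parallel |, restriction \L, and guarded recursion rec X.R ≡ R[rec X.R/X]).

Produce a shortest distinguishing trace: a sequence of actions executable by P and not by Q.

c

LTS(P): 2 reachable states
  m0 = rec X. c.c.X + (0 + 0)\{a,b} ⊢ =c=> m1
  m1 = c.(rec X. c.c.X + (0 + 0)\{a,b}) ⊢ =c=> m0
LTS(Q): 2 reachable states
  n0 = rec X. b.c.X + (0 + 0)\{a,b} ⊢ =b=> n1
  n1 = c.(rec X. b.c.X + (0 + 0)\{a,b}) ⊢ =c=> n0
Trace ⟨c⟩ through P, begin at {m0}:
  after c @ step 1: {m1}
  ✓ P
Trace ⟨c⟩ through Q, begin at {n0}:
  after c @ step 1: ∅ (Q stuck)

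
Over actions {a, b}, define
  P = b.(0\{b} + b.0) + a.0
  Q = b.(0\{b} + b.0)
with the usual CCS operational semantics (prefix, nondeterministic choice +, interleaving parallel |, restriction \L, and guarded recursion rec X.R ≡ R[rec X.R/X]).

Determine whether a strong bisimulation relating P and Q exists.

P's transition system — 3 states:
  p0 = b.(0\{b} + b.0) + a.0 has moves ··a··> p1, ··b··> p2
  p1 = 0 has moves deadlocked
  p2 = 0\{b} + b.0 has moves ··b··> p1
Q's transition system — 3 states:
  q0 = b.(0\{b} + b.0) has moves ··b··> q1
  q1 = 0\{b} + b.0 has moves ··b··> q2
  q2 = 0 has moves deadlocked
Coarsest stable partition (strong bisimilarity classes):
  B0 = {p0}
  B1 = {p1, q2}
  B2 = {p2, q1}
  B3 = {q0}
p0 ∈ B0, q0 ∈ B3 → different blocks

P ≁ Q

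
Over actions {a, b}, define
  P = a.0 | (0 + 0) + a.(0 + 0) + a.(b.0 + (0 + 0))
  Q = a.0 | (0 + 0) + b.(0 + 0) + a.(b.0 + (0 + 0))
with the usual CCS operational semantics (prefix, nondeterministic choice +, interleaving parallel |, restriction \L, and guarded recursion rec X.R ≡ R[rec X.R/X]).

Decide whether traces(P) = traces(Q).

traces(P) ≠ traces(Q) — witness ⟨b⟩

LTS(P): 5 reachable states
  u0 = a.0 | (0 + 0) + a.(0 + 0) + a.(b.0 + (0 + 0)) has moves =a=> u1, =a=> u2, =a=> u3
  u1 = 0 + 0 has moves (no moves)
  u2 = 0 | (0 + 0) has moves (no moves)
  u3 = b.0 + (0 + 0) has moves =b=> u4
  u4 = 0 has moves (no moves)
LTS(Q): 5 reachable states
  v0 = a.0 | (0 + 0) + b.(0 + 0) + a.(b.0 + (0 + 0)) has moves =a=> v1, =a=> v2, =b=> v3
  v1 = 0 | (0 + 0) has moves (no moves)
  v2 = b.0 + (0 + 0) has moves =b=> v4
  v3 = 0 + 0 has moves (no moves)
  v4 = 0 has moves (no moves)
Trace ⟨b⟩ through Q, begin at {v0}:
  step 1 (b): {v3}
  Q completes σ.
Trace ⟨b⟩ through P, begin at {u0}:
  step 1 (b): ∅  — P cannot continue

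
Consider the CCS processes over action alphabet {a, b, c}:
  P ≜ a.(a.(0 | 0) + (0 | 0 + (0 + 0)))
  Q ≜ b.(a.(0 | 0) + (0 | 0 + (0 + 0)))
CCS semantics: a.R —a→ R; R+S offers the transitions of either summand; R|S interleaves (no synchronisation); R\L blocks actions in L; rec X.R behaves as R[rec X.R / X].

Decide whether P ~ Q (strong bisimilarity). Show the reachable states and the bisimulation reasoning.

Reachable graph of P (3 states):
  u0 = a.(a.(0 | 0) + (0 | 0 + (0 + 0))) | -a-> u1
  u1 = a.(0 | 0) + (0 | 0 + (0 + 0)) | -a-> u2
  u2 = 0 | 0 | ∅
Reachable graph of Q (3 states):
  v0 = b.(a.(0 | 0) + (0 | 0 + (0 + 0))) | -b-> v1
  v1 = a.(0 | 0) + (0 | 0 + (0 + 0)) | -a-> v2
  v2 = 0 | 0 | ∅
Partition-refinement fixed point:
  B0 = {u0}
  B1 = {u1, v1}
  B2 = {u2, v2}
  B3 = {v0}
u0 ∈ B0, v0 ∈ B3 → different blocks

NO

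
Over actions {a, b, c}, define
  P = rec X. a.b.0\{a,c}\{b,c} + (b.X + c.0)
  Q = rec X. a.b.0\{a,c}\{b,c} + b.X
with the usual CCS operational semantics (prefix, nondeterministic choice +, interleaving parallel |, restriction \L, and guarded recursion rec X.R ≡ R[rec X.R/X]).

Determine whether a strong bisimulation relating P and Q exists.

not bisimilar

P's transition system — 4 states:
  s0 = rec X. a.b.0\{a,c}\{b,c} + (b.X + c.0) | =a=> s1, =b=> s0, =c=> s2
  s1 = b.0\{a,c}\{b,c} | =b=> s3
  s2 = 0 | stopped
  s3 = 0\{a,c}\{b,c} | stopped
Q's transition system — 3 states:
  t0 = rec X. a.b.0\{a,c}\{b,c} + b.X | =a=> t1, =b=> t0
  t1 = b.0\{a,c}\{b,c} | =b=> t2
  t2 = 0\{a,c}\{b,c} | stopped
Coarsest stable partition (strong bisimilarity classes):
  B0 = {s0}
  B1 = {s1, t1}
  B2 = {s2, s3, t2}
  B3 = {t0}
s0 ∈ B0, t0 ∈ B3 → different blocks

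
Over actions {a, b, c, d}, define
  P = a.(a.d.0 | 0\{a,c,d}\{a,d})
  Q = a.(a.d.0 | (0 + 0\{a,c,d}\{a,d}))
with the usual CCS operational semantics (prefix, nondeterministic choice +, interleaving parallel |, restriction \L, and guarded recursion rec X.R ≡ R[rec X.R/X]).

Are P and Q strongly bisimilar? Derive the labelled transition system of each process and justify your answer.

Reachable graph of P (4 states):
  s0 = a.(a.d.0 | 0\{a,c,d}\{a,d}) | —a→ s1
  s1 = a.d.0 | 0\{a,c,d}\{a,d} | —a→ s2
  s2 = d.0 | 0\{a,c,d}\{a,d} | —d→ s3
  s3 = 0 | 0\{a,c,d}\{a,d} | stopped
Reachable graph of Q (4 states):
  t0 = a.(a.d.0 | (0 + 0\{a,c,d}\{a,d})) | —a→ t1
  t1 = a.d.0 | (0 + 0\{a,c,d}\{a,d}) | —a→ t2
  t2 = d.0 | (0 + 0\{a,c,d}\{a,d}) | —d→ t3
  t3 = 0 | (0 + 0\{a,c,d}\{a,d}) | stopped
Partition-refinement fixed point:
  B0 = {s0, t0}
  B1 = {s1, t1}
  B2 = {s2, t2}
  B3 = {s3, t3}
s0 ∈ B0, t0 ∈ B0 → same block

YES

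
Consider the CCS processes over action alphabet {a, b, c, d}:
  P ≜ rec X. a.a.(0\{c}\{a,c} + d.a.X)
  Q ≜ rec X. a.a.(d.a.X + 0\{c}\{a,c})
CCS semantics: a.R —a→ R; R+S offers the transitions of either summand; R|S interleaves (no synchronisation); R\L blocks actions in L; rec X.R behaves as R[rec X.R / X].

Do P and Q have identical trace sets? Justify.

traces(P) = traces(Q)

P's transition system — 4 states:
  m0 = rec X. a.a.(0\{c}\{a,c} + d.a.X) ⊢ ··a··> m1
  m1 = a.(0\{c}\{a,c} + d.a.(rec X. a.a.(0\{c}\{a,c} + d.a.X))) ⊢ ··a··> m2
  m2 = 0\{c}\{a,c} + d.a.(rec X. a.a.(0\{c}\{a,c} + d.a.X)) ⊢ ··d··> m3
  m3 = a.(rec X. a.a.(0\{c}\{a,c} + d.a.X)) ⊢ ··a··> m0
Q's transition system — 4 states:
  n0 = rec X. a.a.(d.a.X + 0\{c}\{a,c}) ⊢ ··a··> n1
  n1 = a.(d.a.(rec X. a.a.(d.a.X + 0\{c}\{a,c})) + 0\{c}\{a,c}) ⊢ ··a··> n2
  n2 = d.a.(rec X. a.a.(d.a.X + 0\{c}\{a,c})) + 0\{c}\{a,c} ⊢ ··d··> n3
  n3 = a.(rec X. a.a.(d.a.X + 0\{c}\{a,c})) ⊢ ··a··> n0
Partition-refinement fixed point:
  B0 = {m0, n0}
  B1 = {m1, n1}
  B2 = {m2, n2}
  B3 = {m3, n3}
m0 ∈ B0, n0 ∈ B0 → same block
Bisimilar ⇒ trace-equivalent.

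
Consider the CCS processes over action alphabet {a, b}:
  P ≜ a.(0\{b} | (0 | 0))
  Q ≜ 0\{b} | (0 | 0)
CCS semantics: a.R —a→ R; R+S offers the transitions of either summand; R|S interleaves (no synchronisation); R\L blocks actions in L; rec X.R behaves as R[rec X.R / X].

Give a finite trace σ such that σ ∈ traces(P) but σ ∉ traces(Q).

a

LTS(P): 2 reachable states
  m0 = a.(0\{b} | (0 | 0)) has moves -a-> m1
  m1 = 0\{b} | (0 | 0) has moves deadlocked
LTS(Q): 1 reachable states
  n0 = 0\{b} | (0 | 0) has moves deadlocked
Executing a from P (initial set {m0}):
  step 1 (a): {m1}
  P completes σ.
Executing a from Q (initial set {n0}):
  step 1 (a): ∅ (Q stuck)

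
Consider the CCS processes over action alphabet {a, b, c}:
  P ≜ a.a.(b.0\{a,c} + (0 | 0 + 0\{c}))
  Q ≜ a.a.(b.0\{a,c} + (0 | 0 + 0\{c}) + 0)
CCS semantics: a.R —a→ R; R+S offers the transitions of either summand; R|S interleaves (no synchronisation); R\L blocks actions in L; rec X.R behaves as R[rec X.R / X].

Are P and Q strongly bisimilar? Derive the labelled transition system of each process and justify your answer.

YES

P's transition system — 4 states:
  u0 = a.a.(b.0\{a,c} + (0 | 0 + 0\{c})) :: ··a··> u1
  u1 = a.(b.0\{a,c} + (0 | 0 + 0\{c})) :: ··a··> u2
  u2 = b.0\{a,c} + (0 | 0 + 0\{c}) :: ··b··> u3
  u3 = 0\{a,c} :: (no moves)
Q's transition system — 4 states:
  v0 = a.a.(b.0\{a,c} + (0 | 0 + 0\{c}) + 0) :: ··a··> v1
  v1 = a.(b.0\{a,c} + (0 | 0 + 0\{c}) + 0) :: ··a··> v2
  v2 = b.0\{a,c} + (0 | 0 + 0\{c}) + 0 :: ··b··> v3
  v3 = 0\{a,c} :: (no moves)
Coarsest stable partition (strong bisimilarity classes):
  B0 = {u0, v0}
  B1 = {u1, v1}
  B2 = {u2, v2}
  B3 = {u3, v3}
u0 ∈ B0, v0 ∈ B0 → same block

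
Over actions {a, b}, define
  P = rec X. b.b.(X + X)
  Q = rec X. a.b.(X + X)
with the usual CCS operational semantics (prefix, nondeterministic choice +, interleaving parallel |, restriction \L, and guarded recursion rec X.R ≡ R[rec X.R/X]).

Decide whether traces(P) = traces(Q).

Reachable graph of P (3 states):
  u0 = rec X. b.b.(X + X) → ··b··> u1
  u1 = b.((rec X. b.b.(X + X)) + (rec X. b.b.(X + X))) → ··b··> u2
  u2 = (rec X. b.b.(X + X)) + (rec X. b.b.(X + X)) → ··b··> u1
Reachable graph of Q (3 states):
  v0 = rec X. a.b.(X + X) → ··a··> v1
  v1 = b.((rec X. a.b.(X + X)) + (rec X. a.b.(X + X))) → ··b··> v2
  v2 = (rec X. a.b.(X + X)) + (rec X. a.b.(X + X)) → ··a··> v1
Run σ = ⟨b⟩ on P: start {u0}
  after b @ step 1: {u1}
  — P admits the full trace.
Run σ = ⟨b⟩ on Q: start {v0}
  after b @ step 1: no successor for Q

traces(P) ≠ traces(Q) — witness ⟨b⟩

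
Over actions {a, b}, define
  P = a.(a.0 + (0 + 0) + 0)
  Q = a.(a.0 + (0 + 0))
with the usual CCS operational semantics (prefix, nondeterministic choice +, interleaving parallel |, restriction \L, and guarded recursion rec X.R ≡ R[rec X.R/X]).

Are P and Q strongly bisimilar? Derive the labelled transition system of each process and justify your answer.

P's transition system — 3 states:
  m0 = a.(a.0 + (0 + 0) + 0) | --a--▸ m1
  m1 = a.0 + (0 + 0) + 0 | --a--▸ m2
  m2 = 0 | ·
Q's transition system — 3 states:
  n0 = a.(a.0 + (0 + 0)) | --a--▸ n1
  n1 = a.0 + (0 + 0) | --a--▸ n2
  n2 = 0 | ·
Partition-refinement fixed point:
  B0 = {m0, n0}
  B1 = {m1, n1}
  B2 = {m2, n2}
m0 ∈ B0, n0 ∈ B0 → same block

YES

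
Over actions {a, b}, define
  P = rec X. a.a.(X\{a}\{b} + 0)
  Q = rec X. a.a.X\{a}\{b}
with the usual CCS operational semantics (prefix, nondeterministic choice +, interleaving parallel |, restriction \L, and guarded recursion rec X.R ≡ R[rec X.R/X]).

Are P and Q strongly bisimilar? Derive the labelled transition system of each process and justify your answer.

bisimilar

P's transition system — 3 states:
  m0 = rec X. a.a.(X\{a}\{b} + 0) | =a=> m1
  m1 = a.((rec X. a.a.(X\{a}\{b} + 0))\{a}\{b} + 0) | =a=> m2
  m2 = (rec X. a.a.(X\{a}\{b} + 0))\{a}\{b} + 0 | deadlocked
Q's transition system — 3 states:
  n0 = rec X. a.a.X\{a}\{b} | =a=> n1
  n1 = a.(rec X. a.a.X\{a}\{b})\{a}\{b} | =a=> n2
  n2 = (rec X. a.a.X\{a}\{b})\{a}\{b} | deadlocked
Coarsest stable partition (strong bisimilarity classes):
  B0 = {m0, n0}
  B1 = {m1, n1}
  B2 = {m2, n2}
m0 ∈ B0, n0 ∈ B0 → same block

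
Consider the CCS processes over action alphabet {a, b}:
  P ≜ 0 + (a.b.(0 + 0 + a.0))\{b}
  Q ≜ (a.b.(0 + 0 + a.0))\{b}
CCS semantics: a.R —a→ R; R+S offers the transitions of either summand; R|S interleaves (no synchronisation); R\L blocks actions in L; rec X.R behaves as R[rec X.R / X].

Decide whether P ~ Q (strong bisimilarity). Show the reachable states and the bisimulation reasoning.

bisimilar

LTS(P): 2 reachable states
  s0 = 0 + (a.b.(0 + 0 + a.0))\{b} :: —a→ s1
  s1 = (b.(0 + 0 + a.0))\{b} :: (no moves)
LTS(Q): 2 reachable states
  t0 = (a.b.(0 + 0 + a.0))\{b} :: —a→ t1
  t1 = (b.(0 + 0 + a.0))\{b} :: (no moves)
Bisimilarity quotient blocks:
  B0 = {s0, t0}
  B1 = {s1, t1}
s0 ∈ B0, t0 ∈ B0 → same block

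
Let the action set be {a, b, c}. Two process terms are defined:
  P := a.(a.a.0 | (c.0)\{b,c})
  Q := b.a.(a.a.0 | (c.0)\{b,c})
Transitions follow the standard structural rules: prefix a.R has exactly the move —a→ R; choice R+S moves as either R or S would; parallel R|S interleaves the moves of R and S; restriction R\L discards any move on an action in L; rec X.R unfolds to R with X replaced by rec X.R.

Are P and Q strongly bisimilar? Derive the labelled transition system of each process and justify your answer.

Reachable graph of P (4 states):
  m0 = a.(a.a.0 | (c.0)\{b,c}) has moves =a=> m1
  m1 = a.a.0 | (c.0)\{b,c} has moves =a=> m2
  m2 = a.0 | (c.0)\{b,c} has moves =a=> m3
  m3 = 0 | (c.0)\{b,c} has moves ∅
Reachable graph of Q (5 states):
  n0 = b.a.(a.a.0 | (c.0)\{b,c}) has moves =b=> n1
  n1 = a.(a.a.0 | (c.0)\{b,c}) has moves =a=> n2
  n2 = a.a.0 | (c.0)\{b,c} has moves =a=> n3
  n3 = a.0 | (c.0)\{b,c} has moves =a=> n4
  n4 = 0 | (c.0)\{b,c} has moves ∅
Partition-refinement fixed point:
  B0 = {m0, n1}
  B1 = {m1, n2}
  B2 = {m2, n3}
  B3 = {m3, n4}
  B4 = {n0}
m0 ∈ B0, n0 ∈ B4 → different blocks

not bisimilar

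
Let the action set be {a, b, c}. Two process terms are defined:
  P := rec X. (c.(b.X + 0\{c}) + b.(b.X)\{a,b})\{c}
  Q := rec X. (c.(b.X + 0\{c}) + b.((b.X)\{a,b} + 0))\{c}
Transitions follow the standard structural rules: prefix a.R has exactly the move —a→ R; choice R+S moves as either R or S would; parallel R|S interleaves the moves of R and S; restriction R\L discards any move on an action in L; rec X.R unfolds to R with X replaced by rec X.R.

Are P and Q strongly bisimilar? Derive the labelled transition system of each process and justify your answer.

P's transition system — 2 states:
  s0 = rec X. (c.(b.X + 0\{c}) + b.(b.X)\{a,b})\{c} | =b=> s1
  s1 = (b.(rec X. (c.(b.X + 0\{c}) + b.(b.X)\{a,b})\{c}))\{a,b}\{c} | deadlocked
Q's transition system — 2 states:
  t0 = rec X. (c.(b.X + 0\{c}) + b.((b.X)\{a,b} + 0))\{c} | =b=> t1
  t1 = ((b.(rec X. (c.(b.X + 0\{c}) + b.((b.X)\{a,b} + 0))\{c}))\{a,b} + 0)\{c} | deadlocked
Partition-refinement fixed point:
  B0 = {s0, t0}
  B1 = {s1, t1}
s0 ∈ B0, t0 ∈ B0 → same block

P ~ Q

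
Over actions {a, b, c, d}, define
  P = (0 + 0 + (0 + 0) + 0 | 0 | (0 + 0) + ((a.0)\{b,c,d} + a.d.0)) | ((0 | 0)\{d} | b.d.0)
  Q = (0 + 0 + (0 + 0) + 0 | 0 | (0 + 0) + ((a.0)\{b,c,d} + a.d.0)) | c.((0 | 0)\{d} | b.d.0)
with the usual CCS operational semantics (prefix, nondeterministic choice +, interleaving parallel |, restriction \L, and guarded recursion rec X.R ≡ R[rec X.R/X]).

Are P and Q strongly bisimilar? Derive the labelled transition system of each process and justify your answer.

P ≁ Q

LTS(P): 12 reachable states
  m0 = (0 + 0 + (0 + 0) + 0 | 0 | (0 + 0) + ((a.0)\{b,c,d} + a.d.0)) | ((0 | 0)\{d} | b.d.0) ⊢ —a→ m1, —a→ m2, —b→ m3
  m1 = 0\{b,c,d} | ((0 | 0)\{d} | b.d.0) ⊢ —b→ m4
  m2 = d.0 | ((0 | 0)\{d} | b.d.0) ⊢ —b→ m5, —d→ m6
  m3 = (0 + 0 + (0 + 0) + 0 | 0 | (0 + 0) + ((a.0)\{b,c,d} + a.d.0)) | ((0 | 0)\{d} | d.0) ⊢ —a→ m4, —a→ m5, —d→ m7
  m4 = 0\{b,c,d} | ((0 | 0)\{d} | d.0) ⊢ —d→ m8
  m5 = d.0 | ((0 | 0)\{d} | d.0) ⊢ —d→ m10, —d→ m9
  m6 = 0 | ((0 | 0)\{d} | b.d.0) ⊢ —b→ m9
  m7 = (0 + 0 + (0 + 0) + 0 | 0 | (0 + 0) + ((a.0)\{b,c,d} + a.d.0)) | ((0 | 0)\{d} | 0) ⊢ —a→ m10, —a→ m8
  m8 = 0\{b,c,d} | ((0 | 0)\{d} | 0) ⊢ stopped
  m9 = 0 | ((0 | 0)\{d} | d.0) ⊢ —d→ m11
  m10 = d.0 | ((0 | 0)\{d} | 0) ⊢ —d→ m11
  m11 = 0 | ((0 | 0)\{d} | 0) ⊢ stopped
LTS(Q): 16 reachable states
  n0 = (0 + 0 + (0 + 0) + 0 | 0 | (0 + 0) + ((a.0)\{b,c,d} + a.d.0)) | c.((0 | 0)\{d} | b.d.0) ⊢ —a→ n1, —a→ n2, —c→ n3
  n1 = 0\{b,c,d} | c.((0 | 0)\{d} | b.d.0) ⊢ —c→ n4
  n2 = d.0 | c.((0 | 0)\{d} | b.d.0) ⊢ —c→ n5, —d→ n6
  n3 = (0 + 0 + (0 + 0) + 0 | 0 | (0 + 0) + ((a.0)\{b,c,d} + a.d.0)) | ((0 | 0)\{d} | b.d.0) ⊢ —a→ n4, —a→ n5, —b→ n7
  n4 = 0\{b,c,d} | ((0 | 0)\{d} | b.d.0) ⊢ —b→ n8
  n5 = d.0 | ((0 | 0)\{d} | b.d.0) ⊢ —b→ n9, —d→ n10
  n6 = 0 | c.((0 | 0)\{d} | b.d.0) ⊢ —c→ n10
  n7 = (0 + 0 + (0 + 0) + 0 | 0 | (0 + 0) + ((a.0)\{b,c,d} + a.d.0)) | ((0 | 0)\{d} | d.0) ⊢ —a→ n8, —a→ n9, —d→ n11
  n8 = 0\{b,c,d} | ((0 | 0)\{d} | d.0) ⊢ —d→ n12
  n9 = d.0 | ((0 | 0)\{d} | d.0) ⊢ —d→ n13, —d→ n14
  n10 = 0 | ((0 | 0)\{d} | b.d.0) ⊢ —b→ n13
  n11 = (0 + 0 + (0 + 0) + 0 | 0 | (0 + 0) + ((a.0)\{b,c,d} + a.d.0)) | ((0 | 0)\{d} | 0) ⊢ —a→ n12, —a→ n14
  n12 = 0\{b,c,d} | ((0 | 0)\{d} | 0) ⊢ stopped
  n13 = 0 | ((0 | 0)\{d} | d.0) ⊢ —d→ n15
  n14 = d.0 | ((0 | 0)\{d} | 0) ⊢ —d→ n15
  n15 = 0 | ((0 | 0)\{d} | 0) ⊢ stopped
Coarsest stable partition (strong bisimilarity classes):
  B0 = {m0, n3}
  B1 = {m3, n7}
  B2 = {m7, n11}
  B3 = {m10, m4, m9, n13, n14, n8}
  B4 = {m11, m8, n12, n15}
  B5 = {m5, n9}
  B6 = {m2, n5}
  B7 = {m1, m6, n10, n4}
  B8 = {n0}
  B9 = {n2}
  B10 = {n1, n6}
m0 ∈ B0, n0 ∈ B8 → different blocks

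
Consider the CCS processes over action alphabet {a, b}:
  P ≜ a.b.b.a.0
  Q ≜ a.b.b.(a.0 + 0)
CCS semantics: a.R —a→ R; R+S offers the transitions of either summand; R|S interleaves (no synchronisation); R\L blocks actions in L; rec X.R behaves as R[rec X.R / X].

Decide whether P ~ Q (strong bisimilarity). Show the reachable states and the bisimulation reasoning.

LTS(P): 5 reachable states
  p0 = a.b.b.a.0 → --a--▸ p1
  p1 = b.b.a.0 → --b--▸ p2
  p2 = b.a.0 → --b--▸ p3
  p3 = a.0 → --a--▸ p4
  p4 = 0 → ∅
LTS(Q): 5 reachable states
  q0 = a.b.b.(a.0 + 0) → --a--▸ q1
  q1 = b.b.(a.0 + 0) → --b--▸ q2
  q2 = b.(a.0 + 0) → --b--▸ q3
  q3 = a.0 + 0 → --a--▸ q4
  q4 = 0 → ∅
Partition-refinement fixed point:
  B0 = {p0, q0}
  B1 = {p1, q1}
  B2 = {p2, q2}
  B3 = {p3, q3}
  B4 = {p4, q4}
p0 ∈ B0, q0 ∈ B0 → same block

bisimilar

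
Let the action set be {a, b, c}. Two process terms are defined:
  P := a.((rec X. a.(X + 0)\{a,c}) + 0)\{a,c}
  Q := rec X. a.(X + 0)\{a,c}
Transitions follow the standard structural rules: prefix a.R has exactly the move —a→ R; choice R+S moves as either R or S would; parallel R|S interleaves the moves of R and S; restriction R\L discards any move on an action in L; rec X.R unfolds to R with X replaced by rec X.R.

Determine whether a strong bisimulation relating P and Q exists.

YES

Reachable graph of P (2 states):
  p0 = a.((rec X. a.(X + 0)\{a,c}) + 0)\{a,c} has moves =a=> p1
  p1 = ((rec X. a.(X + 0)\{a,c}) + 0)\{a,c} has moves (no moves)
Reachable graph of Q (2 states):
  q0 = rec X. a.(X + 0)\{a,c} has moves =a=> q1
  q1 = ((rec X. a.(X + 0)\{a,c}) + 0)\{a,c} has moves (no moves)
Coarsest stable partition (strong bisimilarity classes):
  B0 = {p0, q0}
  B1 = {p1, q1}
p0 ∈ B0, q0 ∈ B0 → same block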